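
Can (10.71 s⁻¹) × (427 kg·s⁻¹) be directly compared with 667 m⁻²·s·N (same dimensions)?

In SI base units:
  (10.71 s⁻¹) × (427 kg·s⁻¹):  [s⁻¹] · [kg·s⁻¹] = kg·s⁻²
  667 m⁻²·s·N:  N·s·m⁻² = kg·m·s⁻²·s·m⁻² = kg·m⁻¹·s⁻¹
kg·s⁻² ≠ kg·m⁻¹·s⁻¹, so they cannot be added.

No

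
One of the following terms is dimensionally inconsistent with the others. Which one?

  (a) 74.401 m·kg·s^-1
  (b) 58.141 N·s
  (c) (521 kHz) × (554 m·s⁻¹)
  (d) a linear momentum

Expand each in SI base units:
  (a) kg·m·s⁻¹
  (b) N·s = kg·m·s⁻²·s = kg·m·s⁻¹
  (c) [s⁻¹] · [m·s⁻¹] = m·s⁻²
  (d) [linear momentum] = kg·m·s⁻¹
All reduce to kg·m·s⁻¹ except (c), which is m·s⁻².

(c)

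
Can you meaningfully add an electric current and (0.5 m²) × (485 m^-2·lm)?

In SI base units:
  an electric current:  [electric current] = A
  (0.5 m²) × (485 m^-2·lm):  [m²] · [m⁻²·cd] = cd
A ≠ cd, so they cannot be added.

No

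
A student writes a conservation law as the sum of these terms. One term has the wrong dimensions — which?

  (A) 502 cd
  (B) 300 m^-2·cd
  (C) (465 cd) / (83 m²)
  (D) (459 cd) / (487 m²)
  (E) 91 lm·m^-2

Expand each in SI base units:
  (A) cd
  (B) cd·m⁻² = m⁻²·cd
  (C) [cd] / [m²] = m⁻²·cd
  (D) [cd] / [m²] = m⁻²·cd
  (E) lm·m⁻² = cd·m⁻² = m⁻²·cd
All reduce to m⁻²·cd except (A), which is cd.

(A)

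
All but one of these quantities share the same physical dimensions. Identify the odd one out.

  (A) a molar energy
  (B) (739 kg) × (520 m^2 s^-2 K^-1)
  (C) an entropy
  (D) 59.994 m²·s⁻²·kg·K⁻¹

Dimensions:
  (A) [molar energy] = kg·m²·s⁻²·mol⁻¹
  (B) [kg] · [m²·s⁻²·K⁻¹] = kg·m²·s⁻²·K⁻¹
  (C) [entropy] = kg·m²·s⁻²·K⁻¹
  (D) kg·m²·s⁻²·K⁻¹
All reduce to kg·m²·s⁻²·K⁻¹ except (A), which is kg·m²·s⁻²·mol⁻¹.

(A)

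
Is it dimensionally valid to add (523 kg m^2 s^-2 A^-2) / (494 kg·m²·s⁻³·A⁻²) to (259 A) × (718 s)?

Work out the base dimensions of each:
  (523 kg m^2 s^-2 A^-2) / (494 kg·m²·s⁻³·A⁻²):  [kg·m²·s⁻²·A⁻²] / [kg·m²·s⁻³·A⁻²] = s
  (259 A) × (718 s):  [A] · [s] = s·A
s ≠ s·A, so they cannot be added.

No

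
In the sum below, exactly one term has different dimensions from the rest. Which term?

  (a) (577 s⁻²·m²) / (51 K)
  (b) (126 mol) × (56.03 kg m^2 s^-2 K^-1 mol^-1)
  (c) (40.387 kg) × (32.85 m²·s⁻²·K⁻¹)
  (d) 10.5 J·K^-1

Reduce each to base SI dimensions:
  (a) [m²·s⁻²] / [K] = m²·s⁻²·K⁻¹
  (b) [mol] · [kg·m²·s⁻²·K⁻¹·mol⁻¹] = kg·m²·s⁻²·K⁻¹
  (c) [kg] · [m²·s⁻²·K⁻¹] = kg·m²·s⁻²·K⁻¹
  (d) J·K⁻¹ = N·m·K⁻¹ = kg·m²·s⁻²·K⁻¹
All reduce to kg·m²·s⁻²·K⁻¹ except (a), which is m²·s⁻²·K⁻¹.

(a)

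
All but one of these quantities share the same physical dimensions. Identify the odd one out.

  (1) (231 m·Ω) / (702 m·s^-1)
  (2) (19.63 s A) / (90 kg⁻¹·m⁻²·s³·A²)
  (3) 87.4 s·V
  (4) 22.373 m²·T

Dimensions:
  (1) [kg·m³·s⁻³·A⁻²] / [m·s⁻¹] = kg·m²·s⁻²·A⁻²
  (2) [s·A] / [kg⁻¹·m⁻²·s³·A²] = kg·m²·s⁻²·A⁻¹
  (3) V·s = J·C⁻¹·s = kg·m²·s⁻²·A⁻¹
  (4) T·m² = Wb·m⁻²·m² = kg·m²·s⁻²·A⁻¹
All reduce to kg·m²·s⁻²·A⁻¹ except (1), which is kg·m²·s⁻²·A⁻².

(1)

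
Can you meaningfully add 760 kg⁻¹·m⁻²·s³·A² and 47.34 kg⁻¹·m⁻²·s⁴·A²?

In SI base units:
  760 kg⁻¹·m⁻²·s³·A²:  kg⁻¹·m⁻²·s³·A²
  47.34 kg⁻¹·m⁻²·s⁴·A²:  kg⁻¹·m⁻²·s⁴·A²
kg⁻¹·m⁻²·s³·A² ≠ kg⁻¹·m⁻²·s⁴·A², so they cannot be added.

No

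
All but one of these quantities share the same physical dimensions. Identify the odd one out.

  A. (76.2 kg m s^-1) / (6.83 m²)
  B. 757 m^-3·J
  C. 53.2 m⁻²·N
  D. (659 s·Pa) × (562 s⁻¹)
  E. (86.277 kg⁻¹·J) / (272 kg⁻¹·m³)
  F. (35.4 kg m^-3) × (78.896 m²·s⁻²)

A.

Expand each in SI base units:
  A. [kg·m·s⁻¹] / [m²] = kg·m⁻¹·s⁻¹
  B. J·m⁻³ = N·m·m⁻³ = kg·m⁻¹·s⁻²
  C. N·m⁻² = kg·m·s⁻²·m⁻² = kg·m⁻¹·s⁻²
  D. [kg·m⁻¹·s⁻¹] · [s⁻¹] = kg·m⁻¹·s⁻²
  E. [m²·s⁻²] / [kg⁻¹·m³] = kg·m⁻¹·s⁻²
  F. [kg·m⁻³] · [m²·s⁻²] = kg·m⁻¹·s⁻²
All reduce to kg·m⁻¹·s⁻² except A., which is kg·m⁻¹·s⁻¹.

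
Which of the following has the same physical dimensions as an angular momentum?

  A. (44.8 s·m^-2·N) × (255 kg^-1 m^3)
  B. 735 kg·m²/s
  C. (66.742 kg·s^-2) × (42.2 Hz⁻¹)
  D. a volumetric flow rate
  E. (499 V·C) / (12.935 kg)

Reference: [angular momentum] = kg·m²·s⁻¹.
Each option:
  A. [kg·m⁻¹·s⁻¹] · [kg⁻¹·m³] = m²·s⁻¹
  B. kg·m²·s⁻¹  ← same
  C. [kg·s⁻²] · [s] = kg·s⁻¹
  D. [volumetric flow rate] = m³·s⁻¹
  E. [kg·m²·s⁻²] / [kg] = m²·s⁻²
Only B. matches kg·m²·s⁻¹.

B.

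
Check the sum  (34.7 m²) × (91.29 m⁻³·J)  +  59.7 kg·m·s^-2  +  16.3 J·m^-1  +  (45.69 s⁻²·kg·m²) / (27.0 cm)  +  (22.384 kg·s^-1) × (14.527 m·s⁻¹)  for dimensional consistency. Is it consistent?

Reduce each to base SI dimensions:
  (34.7 m²) × (91.29 m⁻³·J):  [m²] · [kg·m⁻¹·s⁻²] = kg·m·s⁻²
  59.7 kg·m·s^-2:  kg·m·s⁻²
  16.3 J·m^-1:  J·m⁻¹ = N·m·m⁻¹ = kg·m·s⁻²
  (45.69 s⁻²·kg·m²) / (27.0 cm):  [kg·m²·s⁻²] / [m] = kg·m·s⁻²
  (22.384 kg·s^-1) × (14.527 m·s⁻¹):  [kg·s⁻¹] · [m·s⁻¹] = kg·m·s⁻²
Every term reduces to kg·m·s⁻².

Yes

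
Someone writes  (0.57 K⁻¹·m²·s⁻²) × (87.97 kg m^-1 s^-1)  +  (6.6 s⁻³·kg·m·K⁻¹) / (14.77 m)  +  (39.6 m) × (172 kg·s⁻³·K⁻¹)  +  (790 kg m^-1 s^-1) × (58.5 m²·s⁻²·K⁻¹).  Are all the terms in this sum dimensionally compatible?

Reduce each to base SI dimensions:
  (0.57 K⁻¹·m²·s⁻²) × (87.97 kg m^-1 s^-1):  [m²·s⁻²·K⁻¹] · [kg·m⁻¹·s⁻¹] = kg·m·s⁻³·K⁻¹
  (6.6 s⁻³·kg·m·K⁻¹) / (14.77 m):  [kg·m·s⁻³·K⁻¹] / [m] = kg·s⁻³·K⁻¹
  (39.6 m) × (172 kg·s⁻³·K⁻¹):  [m] · [kg·s⁻³·K⁻¹] = kg·m·s⁻³·K⁻¹
  (790 kg m^-1 s^-1) × (58.5 m²·s⁻²·K⁻¹):  [kg·m⁻¹·s⁻¹] · [m²·s⁻²·K⁻¹] = kg·m·s⁻³·K⁻¹
The terms do not share a single dimension (kg·m·s⁻³·K⁻¹ vs kg·s⁻³·K⁻¹).

No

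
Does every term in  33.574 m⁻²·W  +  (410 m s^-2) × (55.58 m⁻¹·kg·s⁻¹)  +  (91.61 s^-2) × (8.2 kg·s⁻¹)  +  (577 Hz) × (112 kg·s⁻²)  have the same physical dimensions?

Reduce each to base SI dimensions:
  33.574 m⁻²·W:  W·m⁻² = J·s⁻¹·m⁻² = kg·s⁻³
  (410 m s^-2) × (55.58 m⁻¹·kg·s⁻¹):  [m·s⁻²] · [kg·m⁻¹·s⁻¹] = kg·s⁻³
  (91.61 s^-2) × (8.2 kg·s⁻¹):  [s⁻²] · [kg·s⁻¹] = kg·s⁻³
  (577 Hz) × (112 kg·s⁻²):  [s⁻¹] · [kg·s⁻²] = kg·s⁻³
Every term reduces to kg·s⁻³.

Yes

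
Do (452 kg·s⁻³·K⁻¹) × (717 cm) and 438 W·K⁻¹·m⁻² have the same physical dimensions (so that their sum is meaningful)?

No

Work out the base dimensions of each:
  (452 kg·s⁻³·K⁻¹) × (717 cm):  [kg·s⁻³·K⁻¹] · [m] = kg·m·s⁻³·K⁻¹
  438 W·K⁻¹·m⁻²:  W·m⁻²·K⁻¹ = J·s⁻¹·m⁻²·K⁻¹ = kg·s⁻³·K⁻¹
kg·m·s⁻³·K⁻¹ ≠ kg·s⁻³·K⁻¹, so they cannot be added.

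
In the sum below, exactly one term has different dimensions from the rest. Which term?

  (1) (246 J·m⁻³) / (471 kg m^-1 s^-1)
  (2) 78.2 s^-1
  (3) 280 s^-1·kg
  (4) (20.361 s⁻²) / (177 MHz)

In SI base units:
  (1) [kg·m⁻¹·s⁻²] / [kg·m⁻¹·s⁻¹] = s⁻¹
  (2) s⁻¹
  (3) kg·s⁻¹
  (4) [s⁻²] / [s⁻¹] = s⁻¹
All reduce to s⁻¹ except (3), which is kg·s⁻¹.

(3)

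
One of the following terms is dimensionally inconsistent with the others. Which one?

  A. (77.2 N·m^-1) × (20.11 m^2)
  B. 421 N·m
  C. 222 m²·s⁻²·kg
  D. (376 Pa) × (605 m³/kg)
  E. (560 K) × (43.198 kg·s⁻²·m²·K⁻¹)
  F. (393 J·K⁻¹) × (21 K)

In SI base units:
  A. [kg·s⁻²] · [m²] = kg·m²·s⁻²
  B. N·m = kg·m·s⁻²·m = kg·m²·s⁻²
  C. kg·m²·s⁻²
  D. [kg·m⁻¹·s⁻²] · [kg⁻¹·m³] = m²·s⁻²
  E. [K] · [kg·m²·s⁻²·K⁻¹] = kg·m²·s⁻²
  F. [kg·m²·s⁻²·K⁻¹] · [K] = kg·m²·s⁻²
All reduce to kg·m²·s⁻² except D., which is m²·s⁻².

D.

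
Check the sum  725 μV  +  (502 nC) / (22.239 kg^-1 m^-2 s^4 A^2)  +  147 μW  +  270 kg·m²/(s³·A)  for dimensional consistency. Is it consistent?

No

Expand each in SI base units:
  725 μV:  V = J·C⁻¹ = kg·m²·s⁻³·A⁻¹
  (502 nC) / (22.239 kg^-1 m^-2 s^4 A^2):  [s·A] / [kg⁻¹·m⁻²·s⁴·A²] = kg·m²·s⁻³·A⁻¹
  147 μW:  W = J·s⁻¹ = kg·m²·s⁻³
  270 kg·m²/(s³·A):  kg·m²·s⁻³·A⁻¹
The terms do not share a single dimension (kg·m²·s⁻³ vs kg·m²·s⁻³·A⁻¹).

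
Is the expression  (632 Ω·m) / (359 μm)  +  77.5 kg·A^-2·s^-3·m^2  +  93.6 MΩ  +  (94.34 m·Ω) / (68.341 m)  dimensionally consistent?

Yes

Dimensions:
  (632 Ω·m) / (359 μm):  [kg·m³·s⁻³·A⁻²] / [m] = kg·m²·s⁻³·A⁻²
  77.5 kg·A^-2·s^-3·m^2:  kg·m²·s⁻³·A⁻²
  93.6 MΩ:  Ω = V·A⁻¹ = kg·m²·s⁻³·A⁻²
  (94.34 m·Ω) / (68.341 m):  [kg·m³·s⁻³·A⁻²] / [m] = kg·m²·s⁻³·A⁻²
Every term reduces to kg·m²·s⁻³·A⁻².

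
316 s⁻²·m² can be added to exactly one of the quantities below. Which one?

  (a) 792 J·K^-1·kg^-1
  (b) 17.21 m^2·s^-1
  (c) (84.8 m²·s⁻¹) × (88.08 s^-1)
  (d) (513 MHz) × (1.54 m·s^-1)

(c)

Reference: m²·s⁻².
Each option:
  (a) J·kg⁻¹·K⁻¹ = N·m·kg⁻¹·K⁻¹ = m²·s⁻²·K⁻¹
  (b) m²·s⁻¹
  (c) [m²·s⁻¹] · [s⁻¹] = m²·s⁻²  ← same
  (d) [s⁻¹] · [m·s⁻¹] = m·s⁻²
Only (c) matches m²·s⁻².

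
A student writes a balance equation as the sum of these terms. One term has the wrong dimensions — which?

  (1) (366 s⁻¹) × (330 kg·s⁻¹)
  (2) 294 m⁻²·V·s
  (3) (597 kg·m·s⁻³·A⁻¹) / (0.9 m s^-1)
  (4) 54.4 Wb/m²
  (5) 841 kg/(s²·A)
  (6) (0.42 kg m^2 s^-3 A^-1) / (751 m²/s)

Expand each in SI base units:
  (1) [s⁻¹] · [kg·s⁻¹] = kg·s⁻²
  (2) V·s·m⁻² = J·C⁻¹·s·m⁻² = kg·s⁻²·A⁻¹
  (3) [kg·m·s⁻³·A⁻¹] / [m·s⁻¹] = kg·s⁻²·A⁻¹
  (4) Wb·m⁻² = V·s·m⁻² = kg·s⁻²·A⁻¹
  (5) kg·s⁻²·A⁻¹
  (6) [kg·m²·s⁻³·A⁻¹] / [m²·s⁻¹] = kg·s⁻²·A⁻¹
All reduce to kg·s⁻²·A⁻¹ except (1), which is kg·s⁻².

(1)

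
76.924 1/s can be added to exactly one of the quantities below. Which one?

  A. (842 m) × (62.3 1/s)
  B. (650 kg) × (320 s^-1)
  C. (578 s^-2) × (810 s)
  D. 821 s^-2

C.

Reference: s⁻¹.
Each option:
  A. [m] · [s⁻¹] = m·s⁻¹
  B. [kg] · [s⁻¹] = kg·s⁻¹
  C. [s⁻²] · [s] = s⁻¹  ← same
  D. s⁻²
Only C. matches s⁻¹.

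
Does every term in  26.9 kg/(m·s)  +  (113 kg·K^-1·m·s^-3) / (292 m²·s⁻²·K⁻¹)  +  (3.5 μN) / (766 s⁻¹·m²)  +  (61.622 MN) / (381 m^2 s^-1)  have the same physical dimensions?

Work out the base dimensions of each:
  26.9 kg/(m·s):  kg·m⁻¹·s⁻¹
  (113 kg·K^-1·m·s^-3) / (292 m²·s⁻²·K⁻¹):  [kg·m·s⁻³·K⁻¹] / [m²·s⁻²·K⁻¹] = kg·m⁻¹·s⁻¹
  (3.5 μN) / (766 s⁻¹·m²):  [kg·m·s⁻²] / [m²·s⁻¹] = kg·m⁻¹·s⁻¹
  (61.622 MN) / (381 m^2 s^-1):  [kg·m·s⁻²] / [m²·s⁻¹] = kg·m⁻¹·s⁻¹
Every term reduces to kg·m⁻¹·s⁻¹.

Yes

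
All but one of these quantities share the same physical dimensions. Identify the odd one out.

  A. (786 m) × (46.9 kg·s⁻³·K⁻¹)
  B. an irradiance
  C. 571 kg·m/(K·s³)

In SI base units:
  A. [m] · [kg·s⁻³·K⁻¹] = kg·m·s⁻³·K⁻¹
  B. [irradiance] = kg·s⁻³
  C. kg·m·s⁻³·K⁻¹
All reduce to kg·m·s⁻³·K⁻¹ except B., which is kg·s⁻³.

B.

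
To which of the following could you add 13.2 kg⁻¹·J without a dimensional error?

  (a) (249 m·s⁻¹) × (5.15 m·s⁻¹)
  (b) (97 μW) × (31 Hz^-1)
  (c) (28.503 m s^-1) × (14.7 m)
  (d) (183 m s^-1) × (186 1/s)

Reference: J·kg⁻¹ = N·m·kg⁻¹ = m²·s⁻².
Each option:
  (a) [m·s⁻¹] · [m·s⁻¹] = m²·s⁻²  ← same
  (b) [kg·m²·s⁻³] · [s] = kg·m²·s⁻²
  (c) [m·s⁻¹] · [m] = m²·s⁻¹
  (d) [m·s⁻¹] · [s⁻¹] = m·s⁻²
Only (a) matches m²·s⁻².

(a)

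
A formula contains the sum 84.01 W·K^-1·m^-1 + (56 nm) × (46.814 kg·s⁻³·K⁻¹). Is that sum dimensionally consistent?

Yes

In SI base units:
  84.01 W·K^-1·m^-1:  W·m⁻¹·K⁻¹ = J·s⁻¹·m⁻¹·K⁻¹ = kg·m·s⁻³·K⁻¹
  (56 nm) × (46.814 kg·s⁻³·K⁻¹):  [m] · [kg·s⁻³·K⁻¹] = kg·m·s⁻³·K⁻¹
Both are kg·m·s⁻³·K⁻¹, so they have the same dimensions and can be added.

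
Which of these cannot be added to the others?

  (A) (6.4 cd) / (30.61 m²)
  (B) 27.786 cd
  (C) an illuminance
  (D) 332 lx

(B)

Work out the base dimensions of each:
  (A) [cd] / [m²] = m⁻²·cd
  (B) cd
  (C) [illuminance] = m⁻²·cd
  (D) lx = lm·m⁻² = m⁻²·cd
All reduce to m⁻²·cd except (B), which is cd.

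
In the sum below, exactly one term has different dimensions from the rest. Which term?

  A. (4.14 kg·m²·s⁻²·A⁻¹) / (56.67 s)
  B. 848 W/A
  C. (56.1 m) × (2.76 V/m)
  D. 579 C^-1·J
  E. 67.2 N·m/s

E.

Dimensions:
  A. [kg·m²·s⁻²·A⁻¹] / [s] = kg·m²·s⁻³·A⁻¹
  B. W·A⁻¹ = J·s⁻¹·A⁻¹ = kg·m²·s⁻³·A⁻¹
  C. [m] · [kg·m·s⁻³·A⁻¹] = kg·m²·s⁻³·A⁻¹
  D. J·C⁻¹ = N·m·(s·A)⁻¹ = kg·m²·s⁻³·A⁻¹
  E. N·m·s⁻¹ = kg·m·s⁻²·m·s⁻¹ = kg·m²·s⁻³
All reduce to kg·m²·s⁻³·A⁻¹ except E., which is kg·m²·s⁻³.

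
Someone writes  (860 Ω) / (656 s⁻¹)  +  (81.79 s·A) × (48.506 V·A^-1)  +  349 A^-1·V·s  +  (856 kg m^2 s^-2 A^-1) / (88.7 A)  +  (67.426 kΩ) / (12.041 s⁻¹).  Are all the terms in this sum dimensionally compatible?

In SI base units:
  (860 Ω) / (656 s⁻¹):  [kg·m²·s⁻³·A⁻²] / [s⁻¹] = kg·m²·s⁻²·A⁻²
  (81.79 s·A) × (48.506 V·A^-1):  [s·A] · [kg·m²·s⁻³·A⁻²] = kg·m²·s⁻²·A⁻¹
  349 A^-1·V·s:  V·s·A⁻¹ = J·C⁻¹·s·A⁻¹ = kg·m²·s⁻²·A⁻²
  (856 kg m^2 s^-2 A^-1) / (88.7 A):  [kg·m²·s⁻²·A⁻¹] / [A] = kg·m²·s⁻²·A⁻²
  (67.426 kΩ) / (12.041 s⁻¹):  [kg·m²·s⁻³·A⁻²] / [s⁻¹] = kg·m²·s⁻²·A⁻²
The terms do not share a single dimension (kg·m²·s⁻²·A⁻² vs kg·m²·s⁻²·A⁻¹).

No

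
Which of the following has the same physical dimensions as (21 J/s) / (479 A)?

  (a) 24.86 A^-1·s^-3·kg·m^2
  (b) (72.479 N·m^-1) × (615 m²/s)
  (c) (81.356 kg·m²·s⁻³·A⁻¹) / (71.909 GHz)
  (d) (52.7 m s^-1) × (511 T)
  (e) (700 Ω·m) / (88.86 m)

(a)

Reference: [kg·m²·s⁻³] / [A] = kg·m²·s⁻³·A⁻¹.
Each option:
  (a) kg·m²·s⁻³·A⁻¹  ← same
  (b) [kg·s⁻²] · [m²·s⁻¹] = kg·m²·s⁻³
  (c) [kg·m²·s⁻³·A⁻¹] / [s⁻¹] = kg·m²·s⁻²·A⁻¹
  (d) [m·s⁻¹] · [kg·s⁻²·A⁻¹] = kg·m·s⁻³·A⁻¹
  (e) [kg·m³·s⁻³·A⁻²] / [m] = kg·m²·s⁻³·A⁻²
Only (a) matches kg·m²·s⁻³·A⁻¹.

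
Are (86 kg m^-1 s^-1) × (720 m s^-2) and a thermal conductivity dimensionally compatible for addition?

No

Work out the base dimensions of each:
  (86 kg m^-1 s^-1) × (720 m s^-2):  [kg·m⁻¹·s⁻¹] · [m·s⁻²] = kg·s⁻³
  a thermal conductivity:  [thermal conductivity] = kg·m·s⁻³·K⁻¹
kg·s⁻³ ≠ kg·m·s⁻³·K⁻¹, so they cannot be added.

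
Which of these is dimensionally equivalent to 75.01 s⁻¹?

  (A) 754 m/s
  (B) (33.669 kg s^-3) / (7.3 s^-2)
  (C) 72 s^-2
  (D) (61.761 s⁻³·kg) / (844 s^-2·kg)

(D)

Reference: s⁻¹.
Each option:
  (A) m·s⁻¹
  (B) [kg·s⁻³] / [s⁻²] = kg·s⁻¹
  (C) s⁻²
  (D) [kg·s⁻³] / [kg·s⁻²] = s⁻¹  ← same
Only (D) matches s⁻¹.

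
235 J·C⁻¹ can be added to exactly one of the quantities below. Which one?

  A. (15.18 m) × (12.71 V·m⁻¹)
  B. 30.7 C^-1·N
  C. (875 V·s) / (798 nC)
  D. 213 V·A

A.

Reference: J·C⁻¹ = N·m·(s·A)⁻¹ = kg·m²·s⁻³·A⁻¹.
Each option:
  A. [m] · [kg·m·s⁻³·A⁻¹] = kg·m²·s⁻³·A⁻¹  ← same
  B. N·C⁻¹ = kg·m·s⁻²·(s·A)⁻¹ = kg·m·s⁻³·A⁻¹
  C. [kg·m²·s⁻²·A⁻¹] / [s·A] = kg·m²·s⁻³·A⁻²
  D. V·A = J·C⁻¹·A = kg·m²·s⁻³
Only A. matches kg·m²·s⁻³·A⁻¹.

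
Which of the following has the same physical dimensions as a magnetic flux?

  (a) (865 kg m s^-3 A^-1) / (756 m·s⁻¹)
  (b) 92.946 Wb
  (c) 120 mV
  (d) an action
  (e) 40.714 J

Reference: [magnetic flux] = kg·m²·s⁻²·A⁻¹.
Each option:
  (a) [kg·m·s⁻³·A⁻¹] / [m·s⁻¹] = kg·s⁻²·A⁻¹
  (b) Wb = V·s = kg·m²·s⁻²·A⁻¹  ← same
  (c) V = J·C⁻¹ = kg·m²·s⁻³·A⁻¹
  (d) [action] = kg·m²·s⁻¹
  (e) J = N·m = kg·m²·s⁻²
Only (b) matches kg·m²·s⁻²·A⁻¹.

(b)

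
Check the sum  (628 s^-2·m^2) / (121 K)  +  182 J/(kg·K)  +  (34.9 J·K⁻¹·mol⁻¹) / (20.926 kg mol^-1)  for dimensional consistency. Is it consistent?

Reduce each to base SI dimensions:
  (628 s^-2·m^2) / (121 K):  [m²·s⁻²] / [K] = m²·s⁻²·K⁻¹
  182 J/(kg·K):  J·kg⁻¹·K⁻¹ = N·m·kg⁻¹·K⁻¹ = m²·s⁻²·K⁻¹
  (34.9 J·K⁻¹·mol⁻¹) / (20.926 kg mol^-1):  [kg·m²·s⁻²·K⁻¹·mol⁻¹] / [kg·mol⁻¹] = m²·s⁻²·K⁻¹
Every term reduces to m²·s⁻²·K⁻¹.

Yes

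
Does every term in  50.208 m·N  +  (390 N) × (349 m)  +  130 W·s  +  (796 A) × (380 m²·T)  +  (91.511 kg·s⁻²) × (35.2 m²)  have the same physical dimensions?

Reduce each to base SI dimensions:
  50.208 m·N:  N·m = kg·m·s⁻²·m = kg·m²·s⁻²
  (390 N) × (349 m):  [kg·m·s⁻²] · [m] = kg·m²·s⁻²
  130 W·s:  W·s = J·s⁻¹·s = kg·m²·s⁻²
  (796 A) × (380 m²·T):  [A] · [kg·m²·s⁻²·A⁻¹] = kg·m²·s⁻²
  (91.511 kg·s⁻²) × (35.2 m²):  [kg·s⁻²] · [m²] = kg·m²·s⁻²
Every term reduces to kg·m²·s⁻².

Yes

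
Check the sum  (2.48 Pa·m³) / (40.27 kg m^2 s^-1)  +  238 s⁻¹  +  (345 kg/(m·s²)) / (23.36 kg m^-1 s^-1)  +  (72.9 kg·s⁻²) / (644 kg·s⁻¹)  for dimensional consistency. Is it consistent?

Reduce each to base SI dimensions:
  (2.48 Pa·m³) / (40.27 kg m^2 s^-1):  [kg·m²·s⁻²] / [kg·m²·s⁻¹] = s⁻¹
  238 s⁻¹:  s⁻¹
  (345 kg/(m·s²)) / (23.36 kg m^-1 s^-1):  [kg·m⁻¹·s⁻²] / [kg·m⁻¹·s⁻¹] = s⁻¹
  (72.9 kg·s⁻²) / (644 kg·s⁻¹):  [kg·s⁻²] / [kg·s⁻¹] = s⁻¹
Every term reduces to s⁻¹.

Yes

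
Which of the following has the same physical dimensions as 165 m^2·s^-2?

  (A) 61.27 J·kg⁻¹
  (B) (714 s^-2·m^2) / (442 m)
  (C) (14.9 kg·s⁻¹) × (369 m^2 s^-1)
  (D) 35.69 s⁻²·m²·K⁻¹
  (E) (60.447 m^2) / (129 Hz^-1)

(A)

Reference: m²·s⁻².
Each option:
  (A) J·kg⁻¹ = N·m·kg⁻¹ = m²·s⁻²  ← same
  (B) [m²·s⁻²] / [m] = m·s⁻²
  (C) [kg·s⁻¹] · [m²·s⁻¹] = kg·m²·s⁻²
  (D) m²·s⁻²·K⁻¹
  (E) [m²] / [s] = m²·s⁻¹
Only (A) matches m²·s⁻².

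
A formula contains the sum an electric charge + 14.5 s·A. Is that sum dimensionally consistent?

In SI base units:
  an electric charge:  [electric charge] = s·A
  14.5 s·A:  A·s = s·A
Both are s·A, so they have the same dimensions and can be added.

Yes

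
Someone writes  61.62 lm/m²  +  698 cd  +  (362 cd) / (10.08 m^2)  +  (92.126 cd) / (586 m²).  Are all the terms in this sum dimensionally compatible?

Reduce each to base SI dimensions:
  61.62 lm/m²:  lm·m⁻² = cd·m⁻² = m⁻²·cd
  698 cd:  cd
  (362 cd) / (10.08 m^2):  [cd] / [m²] = m⁻²·cd
  (92.126 cd) / (586 m²):  [cd] / [m²] = m⁻²·cd
The terms do not share a single dimension (cd vs m⁻²·cd).

No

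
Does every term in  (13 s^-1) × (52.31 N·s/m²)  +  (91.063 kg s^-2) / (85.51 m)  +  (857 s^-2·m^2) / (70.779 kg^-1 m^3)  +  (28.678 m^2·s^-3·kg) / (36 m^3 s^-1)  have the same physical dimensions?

Yes

Reduce each to base SI dimensions:
  (13 s^-1) × (52.31 N·s/m²):  [s⁻¹] · [kg·m⁻¹·s⁻¹] = kg·m⁻¹·s⁻²
  (91.063 kg s^-2) / (85.51 m):  [kg·s⁻²] / [m] = kg·m⁻¹·s⁻²
  (857 s^-2·m^2) / (70.779 kg^-1 m^3):  [m²·s⁻²] / [kg⁻¹·m³] = kg·m⁻¹·s⁻²
  (28.678 m^2·s^-3·kg) / (36 m^3 s^-1):  [kg·m²·s⁻³] / [m³·s⁻¹] = kg·m⁻¹·s⁻²
Every term reduces to kg·m⁻¹·s⁻².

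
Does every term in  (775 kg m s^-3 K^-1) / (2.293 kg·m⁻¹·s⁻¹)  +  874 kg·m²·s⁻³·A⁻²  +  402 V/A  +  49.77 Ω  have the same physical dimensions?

Reduce each to base SI dimensions:
  (775 kg m s^-3 K^-1) / (2.293 kg·m⁻¹·s⁻¹):  [kg·m·s⁻³·K⁻¹] / [kg·m⁻¹·s⁻¹] = m²·s⁻²·K⁻¹
  874 kg·m²·s⁻³·A⁻²:  kg·m²·s⁻³·A⁻²
  402 V/A:  V·A⁻¹ = J·C⁻¹·A⁻¹ = kg·m²·s⁻³·A⁻²
  49.77 Ω:  Ω = V·A⁻¹ = kg·m²·s⁻³·A⁻²
The terms do not share a single dimension (kg·m²·s⁻³·A⁻² vs m²·s⁻²·K⁻¹).

No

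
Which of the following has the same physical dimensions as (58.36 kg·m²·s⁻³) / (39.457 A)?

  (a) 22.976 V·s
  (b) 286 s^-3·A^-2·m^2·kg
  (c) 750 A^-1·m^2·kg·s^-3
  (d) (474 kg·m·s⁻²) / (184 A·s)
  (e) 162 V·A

(c)

Reference: [kg·m²·s⁻³] / [A] = kg·m²·s⁻³·A⁻¹.
Each option:
  (a) V·s = J·C⁻¹·s = kg·m²·s⁻²·A⁻¹
  (b) kg·m²·s⁻³·A⁻²
  (c) kg·m²·s⁻³·A⁻¹  ← same
  (d) [kg·m·s⁻²] / [s·A] = kg·m·s⁻³·A⁻¹
  (e) V·A = J·C⁻¹·A = kg·m²·s⁻³
Only (c) matches kg·m²·s⁻³·A⁻¹.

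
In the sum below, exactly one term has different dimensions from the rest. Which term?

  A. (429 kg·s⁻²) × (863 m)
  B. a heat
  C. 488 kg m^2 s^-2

In SI base units:
  A. [kg·s⁻²] · [m] = kg·m·s⁻²
  B. [heat] = kg·m²·s⁻²
  C. kg·m²·s⁻²
All reduce to kg·m²·s⁻² except A., which is kg·m·s⁻².

A.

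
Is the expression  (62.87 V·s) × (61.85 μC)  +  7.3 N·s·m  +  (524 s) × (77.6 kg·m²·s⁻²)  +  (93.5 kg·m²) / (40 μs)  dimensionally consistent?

Yes

In SI base units:
  (62.87 V·s) × (61.85 μC):  [kg·m²·s⁻²·A⁻¹] · [s·A] = kg·m²·s⁻¹
  7.3 N·s·m:  N·m·s = kg·m·s⁻²·m·s = kg·m²·s⁻¹
  (524 s) × (77.6 kg·m²·s⁻²):  [s] · [kg·m²·s⁻²] = kg·m²·s⁻¹
  (93.5 kg·m²) / (40 μs):  [kg·m²] / [s] = kg·m²·s⁻¹
Every term reduces to kg·m²·s⁻¹.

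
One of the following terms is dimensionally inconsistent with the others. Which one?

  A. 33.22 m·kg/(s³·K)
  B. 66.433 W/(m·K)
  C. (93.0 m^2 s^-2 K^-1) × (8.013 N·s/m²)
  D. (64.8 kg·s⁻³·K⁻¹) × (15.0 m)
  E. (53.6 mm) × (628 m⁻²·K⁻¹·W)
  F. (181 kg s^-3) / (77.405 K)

Work out the base dimensions of each:
  A. kg·m·s⁻³·K⁻¹
  B. W·m⁻¹·K⁻¹ = J·s⁻¹·m⁻¹·K⁻¹ = kg·m·s⁻³·K⁻¹
  C. [m²·s⁻²·K⁻¹] · [kg·m⁻¹·s⁻¹] = kg·m·s⁻³·K⁻¹
  D. [kg·s⁻³·K⁻¹] · [m] = kg·m·s⁻³·K⁻¹
  E. [m] · [kg·s⁻³·K⁻¹] = kg·m·s⁻³·K⁻¹
  F. [kg·s⁻³] / [K] = kg·s⁻³·K⁻¹
All reduce to kg·m·s⁻³·K⁻¹ except F., which is kg·s⁻³·K⁻¹.

F.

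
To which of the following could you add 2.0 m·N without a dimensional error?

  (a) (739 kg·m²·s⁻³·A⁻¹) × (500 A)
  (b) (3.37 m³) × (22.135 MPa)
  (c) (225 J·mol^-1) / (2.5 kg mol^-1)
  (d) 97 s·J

(b)

Reference: N·m = kg·m·s⁻²·m = kg·m²·s⁻².
Each option:
  (a) [kg·m²·s⁻³·A⁻¹] · [A] = kg·m²·s⁻³
  (b) [m³] · [kg·m⁻¹·s⁻²] = kg·m²·s⁻²  ← same
  (c) [kg·m²·s⁻²·mol⁻¹] / [kg·mol⁻¹] = m²·s⁻²
  (d) J·s = N·m·s = kg·m²·s⁻¹
Only (b) matches kg·m²·s⁻².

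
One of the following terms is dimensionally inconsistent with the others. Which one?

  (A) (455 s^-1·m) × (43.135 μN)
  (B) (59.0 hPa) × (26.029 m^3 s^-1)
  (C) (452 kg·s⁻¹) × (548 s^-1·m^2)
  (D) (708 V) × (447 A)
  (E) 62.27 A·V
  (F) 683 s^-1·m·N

(C)

Dimensions:
  (A) [m·s⁻¹] · [kg·m·s⁻²] = kg·m²·s⁻³
  (B) [kg·m⁻¹·s⁻²] · [m³·s⁻¹] = kg·m²·s⁻³
  (C) [kg·s⁻¹] · [m²·s⁻¹] = kg·m²·s⁻²
  (D) [kg·m²·s⁻³·A⁻¹] · [A] = kg·m²·s⁻³
  (E) V·A = J·C⁻¹·A = kg·m²·s⁻³
  (F) N·m·s⁻¹ = kg·m·s⁻²·m·s⁻¹ = kg·m²·s⁻³
All reduce to kg·m²·s⁻³ except (C), which is kg·m²·s⁻².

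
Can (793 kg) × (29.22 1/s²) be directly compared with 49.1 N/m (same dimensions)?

Yes

Dimensions:
  (793 kg) × (29.22 1/s²):  [kg] · [s⁻²] = kg·s⁻²
  49.1 N/m:  N·m⁻¹ = kg·m·s⁻²·m⁻¹ = kg·s⁻²
Both are kg·s⁻², so they have the same dimensions and can be added.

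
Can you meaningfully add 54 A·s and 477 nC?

Yes

Work out the base dimensions of each:
  54 A·s:  A·s = s·A
  477 nC:  C = s·A
Both are s·A, so they have the same dimensions and can be added.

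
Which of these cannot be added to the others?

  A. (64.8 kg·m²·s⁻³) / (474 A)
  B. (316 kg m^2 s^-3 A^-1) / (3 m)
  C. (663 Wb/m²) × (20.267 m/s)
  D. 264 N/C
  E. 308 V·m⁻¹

A.

Work out the base dimensions of each:
  A. [kg·m²·s⁻³] / [A] = kg·m²·s⁻³·A⁻¹
  B. [kg·m²·s⁻³·A⁻¹] / [m] = kg·m·s⁻³·A⁻¹
  C. [kg·s⁻²·A⁻¹] · [m·s⁻¹] = kg·m·s⁻³·A⁻¹
  D. N·C⁻¹ = kg·m·s⁻²·(s·A)⁻¹ = kg·m·s⁻³·A⁻¹
  E. V·m⁻¹ = J·C⁻¹·m⁻¹ = kg·m·s⁻³·A⁻¹
All reduce to kg·m·s⁻³·A⁻¹ except A., which is kg·m²·s⁻³·A⁻¹.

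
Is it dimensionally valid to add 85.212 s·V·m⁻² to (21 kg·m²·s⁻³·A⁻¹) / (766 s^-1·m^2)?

Expand each in SI base units:
  85.212 s·V·m⁻²:  V·s·m⁻² = J·C⁻¹·s·m⁻² = kg·s⁻²·A⁻¹
  (21 kg·m²·s⁻³·A⁻¹) / (766 s^-1·m^2):  [kg·m²·s⁻³·A⁻¹] / [m²·s⁻¹] = kg·s⁻²·A⁻¹
Both are kg·s⁻²·A⁻¹, so they have the same dimensions and can be added.

Yes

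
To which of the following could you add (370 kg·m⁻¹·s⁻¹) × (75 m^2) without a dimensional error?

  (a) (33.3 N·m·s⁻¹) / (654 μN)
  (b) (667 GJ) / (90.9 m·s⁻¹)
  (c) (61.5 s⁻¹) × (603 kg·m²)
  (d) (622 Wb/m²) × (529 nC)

Reference: [kg·m⁻¹·s⁻¹] · [m²] = kg·m·s⁻¹.
Each option:
  (a) [kg·m²·s⁻³] / [kg·m·s⁻²] = m·s⁻¹
  (b) [kg·m²·s⁻²] / [m·s⁻¹] = kg·m·s⁻¹  ← same
  (c) [s⁻¹] · [kg·m²] = kg·m²·s⁻¹
  (d) [kg·s⁻²·A⁻¹] · [s·A] = kg·s⁻¹
Only (b) matches kg·m·s⁻¹.

(b)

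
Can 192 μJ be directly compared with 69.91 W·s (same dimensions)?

Yes

Dimensions:
  192 μJ:  J = N·m = kg·m²·s⁻²
  69.91 W·s:  W·s = J·s⁻¹·s = kg·m²·s⁻²
Both are kg·m²·s⁻², so they have the same dimensions and can be added.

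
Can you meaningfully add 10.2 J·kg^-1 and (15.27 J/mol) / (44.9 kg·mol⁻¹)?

Work out the base dimensions of each:
  10.2 J·kg^-1:  J·kg⁻¹ = N·m·kg⁻¹ = m²·s⁻²
  (15.27 J/mol) / (44.9 kg·mol⁻¹):  [kg·m²·s⁻²·mol⁻¹] / [kg·mol⁻¹] = m²·s⁻²
Both are m²·s⁻², so they have the same dimensions and can be added.

Yes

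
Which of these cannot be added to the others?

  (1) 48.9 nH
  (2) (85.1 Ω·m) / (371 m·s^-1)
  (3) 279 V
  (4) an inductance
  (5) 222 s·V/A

(3)

Dimensions:
  (1) H = V·s·A⁻¹ = kg·m²·s⁻²·A⁻²
  (2) [kg·m³·s⁻³·A⁻²] / [m·s⁻¹] = kg·m²·s⁻²·A⁻²
  (3) V = J·C⁻¹ = kg·m²·s⁻³·A⁻¹
  (4) [inductance] = kg·m²·s⁻²·A⁻²
  (5) V·s·A⁻¹ = J·C⁻¹·s·A⁻¹ = kg·m²·s⁻²·A⁻²
All reduce to kg·m²·s⁻²·A⁻² except (3), which is kg·m²·s⁻³·A⁻¹.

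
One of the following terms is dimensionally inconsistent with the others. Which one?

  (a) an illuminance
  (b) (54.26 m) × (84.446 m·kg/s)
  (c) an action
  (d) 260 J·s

Expand each in SI base units:
  (a) [illuminance] = m⁻²·cd
  (b) [m] · [kg·m·s⁻¹] = kg·m²·s⁻¹
  (c) [action] = kg·m²·s⁻¹
  (d) J·s = N·m·s = kg·m²·s⁻¹
All reduce to kg·m²·s⁻¹ except (a), which is m⁻²·cd.

(a)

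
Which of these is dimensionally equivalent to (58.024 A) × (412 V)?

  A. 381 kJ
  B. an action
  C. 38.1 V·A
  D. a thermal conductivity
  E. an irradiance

Reference: [A] · [kg·m²·s⁻³·A⁻¹] = kg·m²·s⁻³.
Each option:
  A. J = N·m = kg·m²·s⁻²
  B. [action] = kg·m²·s⁻¹
  C. V·A = J·C⁻¹·A = kg·m²·s⁻³  ← same
  D. [thermal conductivity] = kg·m·s⁻³·K⁻¹
  E. [irradiance] = kg·s⁻³
Only C. matches kg·m²·s⁻³.

C.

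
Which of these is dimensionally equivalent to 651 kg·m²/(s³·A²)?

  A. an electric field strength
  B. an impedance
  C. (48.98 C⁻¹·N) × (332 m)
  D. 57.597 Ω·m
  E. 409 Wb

Reference: kg·m²·s⁻³·A⁻².
Each option:
  A. [electric field strength] = kg·m·s⁻³·A⁻¹
  B. [impedance] = kg·m²·s⁻³·A⁻²  ← same
  C. [kg·m·s⁻³·A⁻¹] · [m] = kg·m²·s⁻³·A⁻¹
  D. Ω·m = V·A⁻¹·m = kg·m³·s⁻³·A⁻²
  E. Wb = V·s = kg·m²·s⁻²·A⁻¹
Only B. matches kg·m²·s⁻³·A⁻².

B.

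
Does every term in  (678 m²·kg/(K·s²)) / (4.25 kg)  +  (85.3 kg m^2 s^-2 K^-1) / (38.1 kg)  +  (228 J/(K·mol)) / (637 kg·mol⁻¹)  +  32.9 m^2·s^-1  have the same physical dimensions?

Expand each in SI base units:
  (678 m²·kg/(K·s²)) / (4.25 kg):  [kg·m²·s⁻²·K⁻¹] / [kg] = m²·s⁻²·K⁻¹
  (85.3 kg m^2 s^-2 K^-1) / (38.1 kg):  [kg·m²·s⁻²·K⁻¹] / [kg] = m²·s⁻²·K⁻¹
  (228 J/(K·mol)) / (637 kg·mol⁻¹):  [kg·m²·s⁻²·K⁻¹·mol⁻¹] / [kg·mol⁻¹] = m²·s⁻²·K⁻¹
  32.9 m^2·s^-1:  m²·s⁻¹
The terms do not share a single dimension (m²·s⁻²·K⁻¹ vs m²·s⁻¹).

No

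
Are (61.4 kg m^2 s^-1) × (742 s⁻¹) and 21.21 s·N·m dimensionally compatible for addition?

No

Reduce each to base SI dimensions:
  (61.4 kg m^2 s^-1) × (742 s⁻¹):  [kg·m²·s⁻¹] · [s⁻¹] = kg·m²·s⁻²
  21.21 s·N·m:  N·m·s = kg·m·s⁻²·m·s = kg·m²·s⁻¹
kg·m²·s⁻² ≠ kg·m²·s⁻¹, so they cannot be added.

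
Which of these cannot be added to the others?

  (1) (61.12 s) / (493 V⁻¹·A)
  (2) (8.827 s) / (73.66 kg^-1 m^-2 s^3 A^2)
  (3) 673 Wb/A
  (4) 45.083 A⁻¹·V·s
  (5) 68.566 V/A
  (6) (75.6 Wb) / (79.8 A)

(5)

Dimensions:
  (1) [s] / [kg⁻¹·m⁻²·s³·A²] = kg·m²·s⁻²·A⁻²
  (2) [s] / [kg⁻¹·m⁻²·s³·A²] = kg·m²·s⁻²·A⁻²
  (3) Wb·A⁻¹ = V·s·A⁻¹ = kg·m²·s⁻²·A⁻²
  (4) V·s·A⁻¹ = J·C⁻¹·s·A⁻¹ = kg·m²·s⁻²·A⁻²
  (5) V·A⁻¹ = J·C⁻¹·A⁻¹ = kg·m²·s⁻³·A⁻²
  (6) [kg·m²·s⁻²·A⁻¹] / [A] = kg·m²·s⁻²·A⁻²
All reduce to kg·m²·s⁻²·A⁻² except (5), which is kg·m²·s⁻³·A⁻².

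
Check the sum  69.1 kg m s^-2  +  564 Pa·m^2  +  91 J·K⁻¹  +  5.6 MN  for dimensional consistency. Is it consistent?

No

Work out the base dimensions of each:
  69.1 kg m s^-2:  kg·m·s⁻²
  564 Pa·m^2:  Pa·m² = N·m⁻²·m² = kg·m·s⁻²
  91 J·K⁻¹:  J·K⁻¹ = N·m·K⁻¹ = kg·m²·s⁻²·K⁻¹
  5.6 MN:  N = kg·m·s⁻²
The terms do not share a single dimension (kg·m²·s⁻²·K⁻¹ vs kg·m·s⁻²).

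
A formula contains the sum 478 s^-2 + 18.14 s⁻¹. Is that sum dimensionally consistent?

Reduce each to base SI dimensions:
  478 s^-2:  s⁻²
  18.14 s⁻¹:  s⁻¹
s⁻² ≠ s⁻¹, so they cannot be added.

No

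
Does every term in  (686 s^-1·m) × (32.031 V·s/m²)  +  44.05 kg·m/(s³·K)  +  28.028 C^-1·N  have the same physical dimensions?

No

Work out the base dimensions of each:
  (686 s^-1·m) × (32.031 V·s/m²):  [m·s⁻¹] · [kg·s⁻²·A⁻¹] = kg·m·s⁻³·A⁻¹
  44.05 kg·m/(s³·K):  kg·m·s⁻³·K⁻¹
  28.028 C^-1·N:  N·C⁻¹ = kg·m·s⁻²·(s·A)⁻¹ = kg·m·s⁻³·A⁻¹
The terms do not share a single dimension (kg·m·s⁻³·A⁻¹ vs kg·m·s⁻³·K⁻¹).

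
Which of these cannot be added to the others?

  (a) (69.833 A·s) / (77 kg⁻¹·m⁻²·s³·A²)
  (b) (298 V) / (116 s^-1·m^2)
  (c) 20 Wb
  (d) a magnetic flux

(b)

Work out the base dimensions of each:
  (a) [s·A] / [kg⁻¹·m⁻²·s³·A²] = kg·m²·s⁻²·A⁻¹
  (b) [kg·m²·s⁻³·A⁻¹] / [m²·s⁻¹] = kg·s⁻²·A⁻¹
  (c) Wb = V·s = kg·m²·s⁻²·A⁻¹
  (d) [magnetic flux] = kg·m²·s⁻²·A⁻¹
All reduce to kg·m²·s⁻²·A⁻¹ except (b), which is kg·s⁻²·A⁻¹.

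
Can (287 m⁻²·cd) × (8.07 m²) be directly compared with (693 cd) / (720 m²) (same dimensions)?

Expand each in SI base units:
  (287 m⁻²·cd) × (8.07 m²):  [m⁻²·cd] · [m²] = cd
  (693 cd) / (720 m²):  [cd] / [m²] = m⁻²·cd
cd ≠ m⁻²·cd, so they cannot be added.

No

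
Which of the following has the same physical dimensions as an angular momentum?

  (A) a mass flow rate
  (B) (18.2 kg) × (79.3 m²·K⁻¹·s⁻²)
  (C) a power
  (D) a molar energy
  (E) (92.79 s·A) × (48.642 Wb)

Reference: [angular momentum] = kg·m²·s⁻¹.
Each option:
  (A) [mass flow rate] = kg·s⁻¹
  (B) [kg] · [m²·s⁻²·K⁻¹] = kg·m²·s⁻²·K⁻¹
  (C) [power] = kg·m²·s⁻³
  (D) [molar energy] = kg·m²·s⁻²·mol⁻¹
  (E) [s·A] · [kg·m²·s⁻²·A⁻¹] = kg·m²·s⁻¹  ← same
Only (E) matches kg·m²·s⁻¹.

(E)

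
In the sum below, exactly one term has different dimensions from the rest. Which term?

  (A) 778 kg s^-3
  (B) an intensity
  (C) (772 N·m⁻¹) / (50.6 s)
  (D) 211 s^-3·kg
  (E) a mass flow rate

(E)

Dimensions:
  (A) kg·s⁻³
  (B) [intensity] = kg·s⁻³
  (C) [kg·s⁻²] / [s] = kg·s⁻³
  (D) kg·s⁻³
  (E) [mass flow rate] = kg·s⁻¹
All reduce to kg·s⁻³ except (E), which is kg·s⁻¹.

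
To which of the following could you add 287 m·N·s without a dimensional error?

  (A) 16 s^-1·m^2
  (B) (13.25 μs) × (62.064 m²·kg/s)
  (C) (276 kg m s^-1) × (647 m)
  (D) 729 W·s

(C)

Reference: N·m·s = kg·m·s⁻²·m·s = kg·m²·s⁻¹.
Each option:
  (A) m²·s⁻¹
  (B) [s] · [kg·m²·s⁻¹] = kg·m²
  (C) [kg·m·s⁻¹] · [m] = kg·m²·s⁻¹  ← same
  (D) W·s = J·s⁻¹·s = kg·m²·s⁻²
Only (C) matches kg·m²·s⁻¹.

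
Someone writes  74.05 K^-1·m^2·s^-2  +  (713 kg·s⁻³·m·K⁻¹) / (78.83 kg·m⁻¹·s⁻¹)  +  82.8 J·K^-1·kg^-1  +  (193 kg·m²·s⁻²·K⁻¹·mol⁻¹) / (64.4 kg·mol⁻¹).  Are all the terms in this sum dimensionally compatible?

Expand each in SI base units:
  74.05 K^-1·m^2·s^-2:  m²·s⁻²·K⁻¹
  (713 kg·s⁻³·m·K⁻¹) / (78.83 kg·m⁻¹·s⁻¹):  [kg·m·s⁻³·K⁻¹] / [kg·m⁻¹·s⁻¹] = m²·s⁻²·K⁻¹
  82.8 J·K^-1·kg^-1:  J·kg⁻¹·K⁻¹ = N·m·kg⁻¹·K⁻¹ = m²·s⁻²·K⁻¹
  (193 kg·m²·s⁻²·K⁻¹·mol⁻¹) / (64.4 kg·mol⁻¹):  [kg·m²·s⁻²·K⁻¹·mol⁻¹] / [kg·mol⁻¹] = m²·s⁻²·K⁻¹
Every term reduces to m²·s⁻²·K⁻¹.

Yes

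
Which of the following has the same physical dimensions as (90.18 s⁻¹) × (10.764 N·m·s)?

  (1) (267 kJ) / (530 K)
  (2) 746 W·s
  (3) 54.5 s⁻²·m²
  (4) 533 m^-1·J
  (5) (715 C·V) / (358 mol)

(2)

Reference: [s⁻¹] · [kg·m²·s⁻¹] = kg·m²·s⁻².
Each option:
  (1) [kg·m²·s⁻²] / [K] = kg·m²·s⁻²·K⁻¹
  (2) W·s = J·s⁻¹·s = kg·m²·s⁻²  ← same
  (3) m²·s⁻²
  (4) J·m⁻¹ = N·m·m⁻¹ = kg·m·s⁻²
  (5) [kg·m²·s⁻²] / [mol] = kg·m²·s⁻²·mol⁻¹
Only (2) matches kg·m²·s⁻².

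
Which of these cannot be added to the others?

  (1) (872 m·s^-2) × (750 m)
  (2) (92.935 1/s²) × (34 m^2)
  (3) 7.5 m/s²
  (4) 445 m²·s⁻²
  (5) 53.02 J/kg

Reduce each to base SI dimensions:
  (1) [m·s⁻²] · [m] = m²·s⁻²
  (2) [s⁻²] · [m²] = m²·s⁻²
  (3) m·s⁻²
  (4) m²·s⁻²
  (5) J·kg⁻¹ = N·m·kg⁻¹ = m²·s⁻²
All reduce to m²·s⁻² except (3), which is m·s⁻².

(3)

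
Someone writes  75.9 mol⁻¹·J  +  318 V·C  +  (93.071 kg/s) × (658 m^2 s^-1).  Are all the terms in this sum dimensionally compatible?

No

Work out the base dimensions of each:
  75.9 mol⁻¹·J:  J·mol⁻¹ = N·m·mol⁻¹ = kg·m²·s⁻²·mol⁻¹
  318 V·C:  C·V = s·A·J·C⁻¹ = kg·m²·s⁻²
  (93.071 kg/s) × (658 m^2 s^-1):  [kg·s⁻¹] · [m²·s⁻¹] = kg·m²·s⁻²
The terms do not share a single dimension (kg·m²·s⁻² vs kg·m²·s⁻²·mol⁻¹).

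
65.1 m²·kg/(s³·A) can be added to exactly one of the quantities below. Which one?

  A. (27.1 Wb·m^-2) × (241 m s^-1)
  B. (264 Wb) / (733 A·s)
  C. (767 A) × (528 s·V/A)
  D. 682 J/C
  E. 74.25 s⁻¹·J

Reference: kg·m²·s⁻³·A⁻¹.
Each option:
  A. [kg·s⁻²·A⁻¹] · [m·s⁻¹] = kg·m·s⁻³·A⁻¹
  B. [kg·m²·s⁻²·A⁻¹] / [s·A] = kg·m²·s⁻³·A⁻²
  C. [A] · [kg·m²·s⁻²·A⁻²] = kg·m²·s⁻²·A⁻¹
  D. J·C⁻¹ = N·m·(s·A)⁻¹ = kg·m²·s⁻³·A⁻¹  ← same
  E. J·s⁻¹ = N·m·s⁻¹ = kg·m²·s⁻³
Only D. matches kg·m²·s⁻³·A⁻¹.

D.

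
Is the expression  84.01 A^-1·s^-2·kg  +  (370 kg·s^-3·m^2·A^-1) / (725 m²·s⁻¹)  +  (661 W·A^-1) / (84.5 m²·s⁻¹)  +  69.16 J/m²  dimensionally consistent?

Expand each in SI base units:
  84.01 A^-1·s^-2·kg:  kg·s⁻²·A⁻¹
  (370 kg·s^-3·m^2·A^-1) / (725 m²·s⁻¹):  [kg·m²·s⁻³·A⁻¹] / [m²·s⁻¹] = kg·s⁻²·A⁻¹
  (661 W·A^-1) / (84.5 m²·s⁻¹):  [kg·m²·s⁻³·A⁻¹] / [m²·s⁻¹] = kg·s⁻²·A⁻¹
  69.16 J/m²:  J·m⁻² = N·m·m⁻² = kg·s⁻²
The terms do not share a single dimension (kg·s⁻² vs kg·s⁻²·A⁻¹).

No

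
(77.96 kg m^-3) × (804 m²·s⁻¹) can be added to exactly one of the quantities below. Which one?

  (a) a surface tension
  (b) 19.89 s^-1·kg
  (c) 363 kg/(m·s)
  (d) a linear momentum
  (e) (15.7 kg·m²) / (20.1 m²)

(c)

Reference: [kg·m⁻³] · [m²·s⁻¹] = kg·m⁻¹·s⁻¹.
Each option:
  (a) [surface tension] = kg·s⁻²
  (b) kg·s⁻¹
  (c) kg·m⁻¹·s⁻¹  ← same
  (d) [linear momentum] = kg·m·s⁻¹
  (e) [kg·m²] / [m²] = kg
Only (c) matches kg·m⁻¹·s⁻¹.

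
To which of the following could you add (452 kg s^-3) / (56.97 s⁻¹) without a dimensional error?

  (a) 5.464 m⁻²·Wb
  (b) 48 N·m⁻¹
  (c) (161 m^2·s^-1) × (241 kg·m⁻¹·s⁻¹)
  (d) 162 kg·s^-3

Reference: [kg·s⁻³] / [s⁻¹] = kg·s⁻².
Each option:
  (a) Wb·m⁻² = V·s·m⁻² = kg·s⁻²·A⁻¹
  (b) N·m⁻¹ = kg·m·s⁻²·m⁻¹ = kg·s⁻²  ← same
  (c) [m²·s⁻¹] · [kg·m⁻¹·s⁻¹] = kg·m·s⁻²
  (d) kg·s⁻³
Only (b) matches kg·s⁻².

(b)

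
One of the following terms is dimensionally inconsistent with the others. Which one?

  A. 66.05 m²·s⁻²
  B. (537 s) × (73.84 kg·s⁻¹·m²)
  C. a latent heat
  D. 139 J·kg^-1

Work out the base dimensions of each:
  A. m²·s⁻²
  B. [s] · [kg·m²·s⁻¹] = kg·m²
  C. [latent heat] = m²·s⁻²
  D. J·kg⁻¹ = N·m·kg⁻¹ = m²·s⁻²
All reduce to m²·s⁻² except B., which is kg·m².

B.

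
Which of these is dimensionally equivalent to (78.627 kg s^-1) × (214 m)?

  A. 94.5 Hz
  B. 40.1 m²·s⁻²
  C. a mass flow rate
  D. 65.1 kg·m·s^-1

Reference: [kg·s⁻¹] · [m] = kg·m·s⁻¹.
Each option:
  A. Hz = s⁻¹
  B. m²·s⁻²
  C. [mass flow rate] = kg·s⁻¹
  D. kg·m·s⁻¹  ← same
Only D. matches kg·m·s⁻¹.

D.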